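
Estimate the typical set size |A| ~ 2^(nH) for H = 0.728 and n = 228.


log2|A_typical| = nH = 228 * 0.728 = 165.984, so |A_typical| ~ 2^165.984 = 9.250e+49

9.250e+49


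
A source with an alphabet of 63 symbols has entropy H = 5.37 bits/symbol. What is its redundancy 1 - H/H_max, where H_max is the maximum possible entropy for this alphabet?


H_max = log2(K) = log2(63) = 5.9773 bits/symbol. Redundancy = 1 - H/H_max = 1 - 5.37/5.9773 = 1 - 0.8984 = 0.1016

0.1016


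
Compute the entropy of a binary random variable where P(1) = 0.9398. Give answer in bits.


H = -p*log2(p) - (1-p)*log2(1-p). -0.9398*log2(0.9398) = 0.084182; -0.0602*log2(0.0602) = 0.244056. H = 0.084182 + 0.244056 = 0.3282

0.3282 bits


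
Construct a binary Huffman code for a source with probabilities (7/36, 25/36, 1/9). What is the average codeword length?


Huffman construction (repeatedly merge the two least-probable nodes; each merge adds 1 bit to every symbol beneath it): 1/9 + 7/36 = 11/36; 11/36 + 25/36 = 1. Resulting codeword lengths (in the order the probabilities were given): (2, 1, 2). L_avg = sum(p_i * l_i) = 7/36*2 + 25/36*1 + 1/9*2 = 47/36 = 1.3056

1.3056 bits


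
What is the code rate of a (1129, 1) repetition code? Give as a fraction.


Rate = k/n = 1/1129

1/1129


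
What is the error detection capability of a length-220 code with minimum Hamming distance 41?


Detection capability = d_min - 1 = 41 - 1 = 40

40 errors


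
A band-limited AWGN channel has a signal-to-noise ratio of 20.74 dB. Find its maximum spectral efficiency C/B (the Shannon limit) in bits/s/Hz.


SNR_linear = 10^(20.74/10) = 118.5769; C/B = log2(1 + SNR_linear) = log2(1 + 118.5769) = 6.9018

6.9018 bits/s/Hz


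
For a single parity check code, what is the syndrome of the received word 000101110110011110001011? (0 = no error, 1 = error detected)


Syndrome = XOR of all bits = 0 XOR 0 XOR 0 XOR 1 XOR 0 XOR 1 XOR 1 XOR 1 XOR 0 XOR 1 XOR 1 XOR 0 XOR 0 XOR 1 XOR 1 XOR 1 XOR 1 XOR 0 XOR 0 XOR 0 XOR 1 XOR 0 XOR 1 XOR 1 = 1

1


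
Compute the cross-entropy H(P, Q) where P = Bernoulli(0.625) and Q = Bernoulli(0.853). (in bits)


H(P,Q) = -p*log2(q) - (1-p)*log2(1-q). -0.625*log2(0.853) = 0.143364; -0.375*log2(0.147) = 1.037292. H(P,Q) = 0.143364 + 1.037292 = 1.1807

1.1807 bits


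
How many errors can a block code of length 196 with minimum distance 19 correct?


Correction capability = floor((d-1)/2) = floor((19-1)/2) = 9

9 errors


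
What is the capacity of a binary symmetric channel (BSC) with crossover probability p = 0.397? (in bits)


H(p) = -p*log2(p) - (1-p)*log2(1-p) = -0.397*log2(0.397) - 0.603*log2(0.603) = 0.529117 + 0.440051 = 0.9692. C = 1 - H(p) = 1 - 0.9692 = 0.0308

0.0308 bits


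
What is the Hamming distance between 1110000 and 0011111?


Count differing positions: ^ ^ . ^ ^ ^ ^ = 6 differences

6


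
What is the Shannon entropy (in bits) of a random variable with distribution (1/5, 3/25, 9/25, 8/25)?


H = -sum(p_i * log2(p_i)). Terms: -(1/5)*log2(1/5) = 0.464386; -(3/25)*log2(3/25) = 0.367067; -(9/25)*log2(9/25) = 0.530615; -(8/25)*log2(8/25) = 0.526034. H = 0.464386 + 0.367067 + 0.530615 + 0.526034 = 1.8881

1.8881 bits


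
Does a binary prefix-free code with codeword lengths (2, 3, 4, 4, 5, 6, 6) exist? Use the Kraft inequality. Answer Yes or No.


Kraft sum = sum(2^(-l_i)) = 0.5625, need <= 1. Result: satisfied (a binary prefix-free code with these lengths exists)

Yes


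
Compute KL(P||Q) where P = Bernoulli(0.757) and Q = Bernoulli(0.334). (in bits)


KL = p*log2(p/q) + (1-p)*log2((1-p)/(1-q)) = 0.757*log2(0.757/0.334) + 0.243*log2(0.243/0.666) = 0.5401

0.5401 bits


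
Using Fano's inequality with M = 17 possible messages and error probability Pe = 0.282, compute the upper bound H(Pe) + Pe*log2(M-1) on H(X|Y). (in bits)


H(Pe) = -Pe*log2(Pe) - (1-Pe)*log2(1-Pe) = -0.282*log2(0.282) - 0.718*log2(0.718) = 0.514998 + 0.343164 = 0.8582. Pe*log2(M-1) = 0.282*log2(16) = 1.128000. Bound = H(Pe) + Pe*log2(M-1) = 0.514998 + 0.343164 + 1.128000 = 1.9862

1.9862 bits


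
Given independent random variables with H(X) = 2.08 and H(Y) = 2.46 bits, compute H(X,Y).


For independent variables, H(X,Y) = H(X) + H(Y) = 2.08 + 2.46 = 4.54

4.54 bits


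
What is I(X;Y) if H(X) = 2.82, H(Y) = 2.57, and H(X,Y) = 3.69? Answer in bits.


I(X;Y) = H(X) + H(Y) - H(X,Y) = 2.82 + 2.57 - 3.69 = 1.7

1.7 bits


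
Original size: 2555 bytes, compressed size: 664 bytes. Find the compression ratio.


Ratio = original / compressed = 2555 / 664 = 3.8479

3.8479


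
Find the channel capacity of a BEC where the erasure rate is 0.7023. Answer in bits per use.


C = 1 - epsilon = 1 - 0.7023 = 0.2977

0.2977 bits


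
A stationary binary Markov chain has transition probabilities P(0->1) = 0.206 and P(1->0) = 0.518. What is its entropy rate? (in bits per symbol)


Stationary distribution: pi_0 = p10/(p01+p10) = 0.7155, pi_1 = 0.2845. Entropy rate H' = pi_0*H(p01) + pi_1*H(p10) = 0.7155*0.7338 + 0.2845*0.9991 = 0.8093

0.8093 bits/symbol


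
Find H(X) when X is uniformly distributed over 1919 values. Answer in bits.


H = log2(n) = log2(1919) = 10.9061

10.9061 bits


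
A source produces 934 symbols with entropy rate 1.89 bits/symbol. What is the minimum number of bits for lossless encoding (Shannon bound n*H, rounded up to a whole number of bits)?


Minimum bits >= n * H = 934 * 1.89 = 1765.26, rounded up to a whole number of bits = 1766

1766 bits


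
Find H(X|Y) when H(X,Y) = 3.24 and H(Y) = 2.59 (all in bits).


H(X|Y) = H(X,Y) - H(Y) = 3.24 - 2.59 = 0.65

0.65 bits


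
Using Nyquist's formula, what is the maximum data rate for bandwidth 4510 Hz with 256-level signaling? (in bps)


Rate = 2 * B * log2(M) = 2 * 4510 * 8.0 = 72160.0

72160.0 bps


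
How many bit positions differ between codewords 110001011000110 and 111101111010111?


Count differing positions: . . ^ ^ . . ^ . . . ^ . . . ^ = 5 differences

5


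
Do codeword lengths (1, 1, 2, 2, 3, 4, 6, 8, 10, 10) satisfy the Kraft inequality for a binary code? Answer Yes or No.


Kraft sum = sum(2^(-l_i)) = 1.709, need <= 1. Result: violated (a binary prefix-free code with these lengths cannot exist)

No


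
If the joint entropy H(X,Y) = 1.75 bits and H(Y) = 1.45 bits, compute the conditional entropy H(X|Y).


H(X|Y) = H(X,Y) - H(Y) = 1.75 - 1.45 = 0.3

0.3 bits


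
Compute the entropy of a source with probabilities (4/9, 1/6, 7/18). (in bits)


H = -sum(p_i * log2(p_i)). Terms: -(4/9)*log2(4/9) = 0.519967; -(1/6)*log2(1/6) = 0.430827; -(7/18)*log2(7/18) = 0.529888. H = 0.519967 + 0.430827 + 0.529888 = 1.4807

1.4807 bits


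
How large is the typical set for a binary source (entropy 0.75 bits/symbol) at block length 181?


log2|A_typical| = nH = 181 * 0.75 = 135.75, so |A_typical| ~ 2^135.75 = 7.325e+40

7.325e+40


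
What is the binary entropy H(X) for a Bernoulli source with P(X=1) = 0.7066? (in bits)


H = -p*log2(p) - (1-p)*log2(1-p). -0.7066*log2(0.7066) = 0.354031; -0.2934*log2(0.2934) = 0.519042. H = 0.354031 + 0.519042 = 0.8731

0.8731 bits


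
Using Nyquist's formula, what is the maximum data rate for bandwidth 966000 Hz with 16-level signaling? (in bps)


Rate = 2 * B * log2(M) = 2 * 966000 * 4.0 = 7728000.0

7728000.0 bps


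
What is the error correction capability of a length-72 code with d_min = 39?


Correction capability = floor((d-1)/2) = floor((39-1)/2) = 19

19 errors


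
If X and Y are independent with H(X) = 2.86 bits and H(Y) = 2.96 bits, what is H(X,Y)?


For independent variables, H(X,Y) = H(X) + H(Y) = 2.86 + 2.96 = 5.82

5.82 bits


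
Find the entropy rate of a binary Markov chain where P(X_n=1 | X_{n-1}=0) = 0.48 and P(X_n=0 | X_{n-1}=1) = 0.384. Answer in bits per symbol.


Stationary distribution: pi_0 = p10/(p01+p10) = 0.4444, pi_1 = 0.5556. Entropy rate H' = pi_0*H(p01) + pi_1*H(p10) = 0.4444*0.9988 + 0.5556*0.9608 = 0.9777

0.9777 bits/symbol


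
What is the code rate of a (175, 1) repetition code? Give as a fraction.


Rate = k/n = 1/175

1/175


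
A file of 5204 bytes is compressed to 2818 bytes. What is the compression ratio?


Ratio = original / compressed = 5204 / 2818 = 1.8467

1.8467


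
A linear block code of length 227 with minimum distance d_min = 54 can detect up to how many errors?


Detection capability = d_min - 1 = 54 - 1 = 53

53 errors


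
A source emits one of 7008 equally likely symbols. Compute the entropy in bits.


H = log2(n) = log2(7008) = 12.7748

12.7748 bits


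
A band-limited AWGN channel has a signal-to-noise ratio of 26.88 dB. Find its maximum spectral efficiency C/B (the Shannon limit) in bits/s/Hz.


SNR_linear = 10^(26.88/10) = 487.5285; C/B = log2(1 + SNR_linear) = log2(1 + 487.5285) = 8.9323

8.9323 bits/s/Hz


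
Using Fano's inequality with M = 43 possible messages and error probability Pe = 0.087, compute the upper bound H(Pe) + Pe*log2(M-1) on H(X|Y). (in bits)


H(Pe) = -Pe*log2(Pe) - (1-Pe)*log2(1-Pe) = -0.087*log2(0.087) - 0.913*log2(0.913) = 0.306487 + 0.119889 = 0.4264. Pe*log2(M-1) = 0.087*log2(42) = 0.469132. Bound = H(Pe) + Pe*log2(M-1) = 0.306487 + 0.119889 + 0.469132 = 0.8955

0.8955 bits


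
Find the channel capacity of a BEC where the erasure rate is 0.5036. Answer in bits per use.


C = 1 - epsilon = 1 - 0.5036 = 0.4964

0.4964 bits


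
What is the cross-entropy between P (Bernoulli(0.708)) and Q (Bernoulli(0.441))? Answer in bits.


H(P,Q) = -p*log2(q) - (1-p)*log2(1-q). -0.708*log2(0.441) = 0.836254; -0.292*log2(0.559) = 0.245011. H(P,Q) = 0.836254 + 0.245011 = 1.0813

1.0813 bits


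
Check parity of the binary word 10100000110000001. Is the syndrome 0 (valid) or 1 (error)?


Syndrome = XOR of all bits = 1 XOR 0 XOR 1 XOR 0 XOR 0 XOR 0 XOR 0 XOR 0 XOR 1 XOR 1 XOR 0 XOR 0 XOR 0 XOR 0 XOR 0 XOR 0 XOR 1 = 1

1


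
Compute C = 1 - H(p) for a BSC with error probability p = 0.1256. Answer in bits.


H(p) = -p*log2(p) - (1-p)*log2(1-p) = -0.1256*log2(0.1256) - 0.8744*log2(0.8744) = 0.375932 + 0.169314 = 0.5452. C = 1 - H(p) = 1 - 0.5452 = 0.4548

0.4548 bits


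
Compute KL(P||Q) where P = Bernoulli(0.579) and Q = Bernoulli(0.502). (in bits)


KL = p*log2(p/q) + (1-p)*log2((1-p)/(1-q)) = 0.579*log2(0.579/0.502) + 0.421*log2(0.421/0.498) = 0.0172

0.0172 bits


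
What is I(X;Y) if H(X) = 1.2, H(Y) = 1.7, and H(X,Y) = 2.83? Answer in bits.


I(X;Y) = H(X) + H(Y) - H(X,Y) = 1.2 + 1.7 - 2.83 = 0.07

0.07 bits


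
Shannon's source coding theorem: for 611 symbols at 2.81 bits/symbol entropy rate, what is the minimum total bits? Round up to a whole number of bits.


Minimum bits >= n * H = 611 * 2.81 = 1716.91, rounded up to a whole number of bits = 1717

1717 bits


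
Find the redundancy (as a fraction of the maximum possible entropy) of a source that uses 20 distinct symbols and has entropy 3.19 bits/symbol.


H_max = log2(K) = log2(20) = 4.3219 bits/symbol. Redundancy = 1 - H/H_max = 1 - 3.19/4.3219 = 1 - 0.7381 = 0.2619

0.2619


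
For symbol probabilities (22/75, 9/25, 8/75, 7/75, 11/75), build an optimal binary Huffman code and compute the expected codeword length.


Huffman construction (repeatedly merge the two least-probable nodes; each merge adds 1 bit to every symbol beneath it): 7/75 + 8/75 = 1/5; 11/75 + 1/5 = 26/75; 22/75 + 26/75 = 16/25; 9/25 + 16/25 = 1. Resulting codeword lengths (in the order the probabilities were given): (2, 1, 4, 4, 3). L_avg = sum(p_i * l_i) = 22/75*2 + 9/25*1 + 8/75*4 + 7/75*4 + 11/75*3 = 164/75 = 2.1867

2.1867 bits


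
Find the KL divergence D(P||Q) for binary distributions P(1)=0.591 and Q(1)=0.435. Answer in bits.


KL = p*log2(p/q) + (1-p)*log2((1-p)/(1-q)) = 0.591*log2(0.591/0.435) + 0.409*log2(0.409/0.565) = 0.0707

0.0707 bits


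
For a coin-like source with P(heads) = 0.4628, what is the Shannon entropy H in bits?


H = -p*log2(p) - (1-p)*log2(1-p). -0.4628*log2(0.4628) = 0.514420; -0.5372*log2(0.5372) = 0.481583. H = 0.514420 + 0.481583 = 0.996

0.996 bits


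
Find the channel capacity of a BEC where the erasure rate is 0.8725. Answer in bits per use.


C = 1 - epsilon = 1 - 0.8725 = 0.1275

0.1275 bits


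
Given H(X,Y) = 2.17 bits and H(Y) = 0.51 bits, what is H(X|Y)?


H(X|Y) = H(X,Y) - H(Y) = 2.17 - 0.51 = 1.66

1.66 bits


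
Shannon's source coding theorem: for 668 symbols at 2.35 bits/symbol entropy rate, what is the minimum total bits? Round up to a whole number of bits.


Minimum bits >= n * H = 668 * 2.35 = 1569.8, rounded up to a whole number of bits = 1570

1570 bits


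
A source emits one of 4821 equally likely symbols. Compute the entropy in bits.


H = log2(n) = log2(4821) = 12.2351

12.2351 bits


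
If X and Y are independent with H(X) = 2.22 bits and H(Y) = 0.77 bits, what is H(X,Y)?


For independent variables, H(X,Y) = H(X) + H(Y) = 2.22 + 0.77 = 2.99

2.99 bits


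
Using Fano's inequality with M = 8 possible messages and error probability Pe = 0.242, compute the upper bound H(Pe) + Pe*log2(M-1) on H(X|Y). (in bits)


H(Pe) = -Pe*log2(Pe) - (1-Pe)*log2(1-Pe) = -0.242*log2(0.242) - 0.758*log2(0.758) = 0.495355 + 0.302996 = 0.7984. Pe*log2(M-1) = 0.242*log2(7) = 0.679380. Bound = H(Pe) + Pe*log2(M-1) = 0.495355 + 0.302996 + 0.679380 = 1.4777

1.4777 bits


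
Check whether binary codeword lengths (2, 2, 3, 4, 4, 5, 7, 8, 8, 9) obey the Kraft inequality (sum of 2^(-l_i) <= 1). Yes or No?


Kraft sum = sum(2^(-l_i)) = 0.7988, need <= 1. Result: satisfied (a binary prefix-free code with these lengths exists)

Yes


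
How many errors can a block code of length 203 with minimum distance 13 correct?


Correction capability = floor((d-1)/2) = floor((13-1)/2) = 6

6 errors


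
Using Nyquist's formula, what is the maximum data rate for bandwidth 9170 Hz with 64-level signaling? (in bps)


Rate = 2 * B * log2(M) = 2 * 9170 * 6.0 = 110040.0

110040.0 bps


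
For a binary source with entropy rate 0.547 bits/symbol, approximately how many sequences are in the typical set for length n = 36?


log2|A_typical| = nH = 36 * 0.547 = 19.692, so |A_typical| ~ 2^19.692 = 8.470e+05

8.470e+05


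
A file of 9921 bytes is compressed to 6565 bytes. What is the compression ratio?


Ratio = original / compressed = 9921 / 6565 = 1.5112

1.5112


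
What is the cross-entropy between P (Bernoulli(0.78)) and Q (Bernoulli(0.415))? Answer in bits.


H(P,Q) = -p*log2(q) - (1-p)*log2(1-q). -0.78*log2(0.415) = 0.989677; -0.22*log2(0.585) = 0.170168. H(P,Q) = 0.989677 + 0.170168 = 1.1598

1.1598 bits


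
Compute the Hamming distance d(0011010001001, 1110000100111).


Count differing positions: ^ ^ . ^ . ^ . ^ . ^ ^ ^ . = 8 differences

8


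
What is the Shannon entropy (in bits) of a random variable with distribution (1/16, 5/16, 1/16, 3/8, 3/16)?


H = -sum(p_i * log2(p_i)). Terms: -(1/16)*log2(1/16) = 0.250000; -(5/16)*log2(5/16) = 0.524397; -(1/16)*log2(1/16) = 0.250000; -(3/8)*log2(3/8) = 0.530639; -(3/16)*log2(3/16) = 0.452820. H = 0.250000 + 0.524397 + 0.250000 + 0.530639 + 0.452820 = 2.0079

2.0079 bits


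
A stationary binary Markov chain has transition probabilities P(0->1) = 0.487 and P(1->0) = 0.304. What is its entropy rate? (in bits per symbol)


Stationary distribution: pi_0 = p10/(p01+p10) = 0.3843, pi_1 = 0.6157. Entropy rate H' = pi_0*H(p01) + pi_1*H(p10) = 0.3843*0.9995 + 0.6157*0.8861 = 0.9297

0.9297 bits/symbol


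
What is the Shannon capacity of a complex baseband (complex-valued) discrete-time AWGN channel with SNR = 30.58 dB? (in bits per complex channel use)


SNR_linear = 10^(30.58/10) = 1142.8783; C = log2(1 + SNR_linear) = log2(1 + 1142.8783) = 10.1597

10.1597 bits/channel use


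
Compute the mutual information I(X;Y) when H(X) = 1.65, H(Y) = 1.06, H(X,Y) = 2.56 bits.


I(X;Y) = H(X) + H(Y) - H(X,Y) = 1.65 + 1.06 - 2.56 = 0.15

0.15 bits


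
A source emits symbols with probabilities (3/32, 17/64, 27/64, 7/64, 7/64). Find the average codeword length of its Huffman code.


Huffman construction (repeatedly merge the two least-probable nodes; each merge adds 1 bit to every symbol beneath it): 3/32 + 7/64 = 13/64; 7/64 + 13/64 = 5/16; 17/64 + 5/16 = 37/64; 27/64 + 37/64 = 1. Resulting codeword lengths (in the order the probabilities were given): (4, 2, 1, 4, 3). L_avg = sum(p_i * l_i) = 3/32*4 + 17/64*2 + 27/64*1 + 7/64*4 + 7/64*3 = 67/32 = 2.0938

2.0938 bits


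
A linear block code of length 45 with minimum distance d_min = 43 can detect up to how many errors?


Detection capability = d_min - 1 = 43 - 1 = 42

42 errors


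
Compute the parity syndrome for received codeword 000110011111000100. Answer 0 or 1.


Syndrome = XOR of all bits = 0 XOR 0 XOR 0 XOR 1 XOR 1 XOR 0 XOR 0 XOR 1 XOR 1 XOR 1 XOR 1 XOR 1 XOR 0 XOR 0 XOR 0 XOR 1 XOR 0 XOR 0 = 0

0


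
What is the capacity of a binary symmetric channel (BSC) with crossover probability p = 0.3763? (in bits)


H(p) = -p*log2(p) - (1-p)*log2(1-p) = -0.3763*log2(0.3763) - 0.6237*log2(0.6237) = 0.530600 + 0.424787 = 0.9554. C = 1 - H(p) = 1 - 0.9554 = 0.0446

0.0446 bits


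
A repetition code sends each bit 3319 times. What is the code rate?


Rate = k/n = 1/3319

1/3319


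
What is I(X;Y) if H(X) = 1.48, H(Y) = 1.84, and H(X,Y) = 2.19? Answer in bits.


I(X;Y) = H(X) + H(Y) - H(X,Y) = 1.48 + 1.84 - 2.19 = 1.13

1.13 bits


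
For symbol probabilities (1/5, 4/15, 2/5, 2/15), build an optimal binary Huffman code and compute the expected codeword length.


Huffman construction (repeatedly merge the two least-probable nodes; each merge adds 1 bit to every symbol beneath it): 2/15 + 1/5 = 1/3; 4/15 + 1/3 = 3/5; 2/5 + 3/5 = 1. Resulting codeword lengths (in the order the probabilities were given): (3, 2, 1, 3). L_avg = sum(p_i * l_i) = 1/5*3 + 4/15*2 + 2/5*1 + 2/15*3 = 29/15 = 1.9333

1.9333 bits


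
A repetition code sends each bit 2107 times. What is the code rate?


Rate = k/n = 1/2107

1/2107


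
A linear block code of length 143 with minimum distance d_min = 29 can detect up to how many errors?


Detection capability = d_min - 1 = 29 - 1 = 28

28 errors


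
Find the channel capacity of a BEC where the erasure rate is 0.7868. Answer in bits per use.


C = 1 - epsilon = 1 - 0.7868 = 0.2132

0.2132 bits


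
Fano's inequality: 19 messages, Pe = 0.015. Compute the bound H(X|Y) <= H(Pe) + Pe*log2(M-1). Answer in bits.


H(Pe) = -Pe*log2(Pe) - (1-Pe)*log2(1-Pe) = -0.015*log2(0.015) - 0.985*log2(0.985) = 0.090883 + 0.021477 = 0.1124. Pe*log2(M-1) = 0.015*log2(18) = 0.062549. Bound = H(Pe) + Pe*log2(M-1) = 0.090883 + 0.021477 + 0.062549 = 0.1749

0.1749 bits


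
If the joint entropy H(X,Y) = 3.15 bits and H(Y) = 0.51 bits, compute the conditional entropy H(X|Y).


H(X|Y) = H(X,Y) - H(Y) = 3.15 - 0.51 = 2.64

2.64 bits


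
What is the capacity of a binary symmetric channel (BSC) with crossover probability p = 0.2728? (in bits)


H(p) = -p*log2(p) - (1-p)*log2(1-p) = -0.2728*log2(0.2728) - 0.7272*log2(0.7272) = 0.511250 + 0.334204 = 0.8455. C = 1 - H(p) = 1 - 0.8455 = 0.1545

0.1545 bits


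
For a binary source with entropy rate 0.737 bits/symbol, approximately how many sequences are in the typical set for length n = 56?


log2|A_typical| = nH = 56 * 0.737 = 41.272, so |A_typical| ~ 2^41.272 = 2.655e+12

2.655e+12


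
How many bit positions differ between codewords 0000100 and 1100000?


Count differing positions: ^ ^ . . ^ . . = 3 differences

3


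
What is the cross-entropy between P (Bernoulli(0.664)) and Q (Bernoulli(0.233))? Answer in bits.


H(P,Q) = -p*log2(q) - (1-p)*log2(1-q). -0.664*log2(0.233) = 1.395461; -0.336*log2(0.767) = 0.128588. H(P,Q) = 1.395461 + 0.128588 = 1.524

1.524 bits


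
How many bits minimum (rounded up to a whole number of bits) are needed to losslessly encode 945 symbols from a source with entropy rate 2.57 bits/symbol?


Minimum bits >= n * H = 945 * 2.57 = 2428.65, rounded up to a whole number of bits = 2429

2429 bits


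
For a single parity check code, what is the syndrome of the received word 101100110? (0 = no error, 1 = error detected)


Syndrome = XOR of all bits = 1 XOR 0 XOR 1 XOR 1 XOR 0 XOR 0 XOR 1 XOR 1 XOR 0 = 1

1


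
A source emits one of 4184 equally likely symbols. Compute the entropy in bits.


H = log2(n) = log2(4184) = 12.0307

12.0307 bits


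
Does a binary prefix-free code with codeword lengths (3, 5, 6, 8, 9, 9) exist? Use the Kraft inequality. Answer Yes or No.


Kraft sum = sum(2^(-l_i)) = 0.1797, need <= 1. Result: satisfied (a binary prefix-free code with these lengths exists)

Yes


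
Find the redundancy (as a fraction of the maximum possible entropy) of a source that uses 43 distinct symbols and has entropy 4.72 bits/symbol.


H_max = log2(K) = log2(43) = 5.4263 bits/symbol. Redundancy = 1 - H/H_max = 1 - 4.72/5.4263 = 1 - 0.8698 = 0.1302

0.1302


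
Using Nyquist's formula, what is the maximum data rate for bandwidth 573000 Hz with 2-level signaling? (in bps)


Rate = 2 * B * log2(M) = 2 * 573000 * 1.0 = 1146000.0

1146000.0 bps


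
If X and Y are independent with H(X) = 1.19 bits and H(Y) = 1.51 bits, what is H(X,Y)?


For independent variables, H(X,Y) = H(X) + H(Y) = 1.19 + 1.51 = 2.7

2.7 bits


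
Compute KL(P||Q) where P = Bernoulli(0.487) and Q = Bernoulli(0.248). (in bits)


KL = p*log2(p/q) + (1-p)*log2((1-p)/(1-q)) = 0.487*log2(0.487/0.248) + 0.513*log2(0.513/0.752) = 0.1911

0.1911 bits


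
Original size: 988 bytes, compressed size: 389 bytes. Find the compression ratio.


Ratio = original / compressed = 988 / 389 = 2.5398

2.5398


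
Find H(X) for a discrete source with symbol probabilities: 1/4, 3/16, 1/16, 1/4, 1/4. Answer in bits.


H = -sum(p_i * log2(p_i)). Terms: -(1/4)*log2(1/4) = 0.500000; -(3/16)*log2(3/16) = 0.452820; -(1/16)*log2(1/16) = 0.250000; -(1/4)*log2(1/4) = 0.500000; -(1/4)*log2(1/4) = 0.500000. H = 0.500000 + 0.452820 + 0.250000 + 0.500000 + 0.500000 = 2.2028

2.2028 bits


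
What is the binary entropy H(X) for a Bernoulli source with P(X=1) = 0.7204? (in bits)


H = -p*log2(p) - (1-p)*log2(1-p). -0.7204*log2(0.7204) = 0.340843; -0.2796*log2(0.2796) = 0.514062. H = 0.340843 + 0.514062 = 0.8549

0.8549 bits


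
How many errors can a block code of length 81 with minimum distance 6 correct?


Correction capability = floor((d-1)/2) = floor((6-1)/2) = 2

2 errors


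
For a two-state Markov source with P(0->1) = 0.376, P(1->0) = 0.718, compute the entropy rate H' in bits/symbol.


Stationary distribution: pi_0 = p10/(p01+p10) = 0.6563, pi_1 = 0.3437. Entropy rate H' = pi_0*H(p01) + pi_1*H(p10) = 0.6563*0.9552 + 0.3437*0.8582 = 0.9218

0.9218 bits/symbol


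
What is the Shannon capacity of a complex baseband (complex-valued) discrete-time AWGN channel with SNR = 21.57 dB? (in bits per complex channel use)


SNR_linear = 10^(21.57/10) = 143.5489; C = log2(1 + SNR_linear) = log2(1 + 143.5489) = 7.1754

7.1754 bits/channel use


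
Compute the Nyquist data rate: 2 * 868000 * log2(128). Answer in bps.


Rate = 2 * B * log2(M) = 2 * 868000 * 7.0 = 12152000.0

12152000.0 bps


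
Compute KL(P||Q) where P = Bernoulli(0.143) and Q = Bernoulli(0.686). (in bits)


KL = p*log2(p/q) + (1-p)*log2((1-p)/(1-q)) = 0.143*log2(0.143/0.686) + 0.857*log2(0.857/0.314) = 0.9179

0.9179 bits


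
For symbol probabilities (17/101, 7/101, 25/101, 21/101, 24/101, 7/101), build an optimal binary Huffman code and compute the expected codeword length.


Huffman construction (repeatedly merge the two least-probable nodes; each merge adds 1 bit to every symbol beneath it): 7/101 + 7/101 = 14/101; 14/101 + 17/101 = 31/101; 21/101 + 24/101 = 45/101; 25/101 + 31/101 = 56/101; 45/101 + 56/101 = 1. Resulting codeword lengths (in the order the probabilities were given): (3, 4, 2, 2, 2, 4). L_avg = sum(p_i * l_i) = 17/101*3 + 7/101*4 + 25/101*2 + 21/101*2 + 24/101*2 + 7/101*4 = 247/101 = 2.4455

2.4455 bits


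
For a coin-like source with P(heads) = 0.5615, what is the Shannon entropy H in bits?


H = -p*log2(p) - (1-p)*log2(1-p). -0.5615*log2(0.5615) = 0.467529; -0.4385*log2(0.4385) = 0.521531. H = 0.467529 + 0.521531 = 0.9891

0.9891 bits


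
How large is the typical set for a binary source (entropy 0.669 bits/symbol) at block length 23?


log2|A_typical| = nH = 23 * 0.669 = 15.387, so |A_typical| ~ 2^15.387 = 4.285e+04

4.285e+04


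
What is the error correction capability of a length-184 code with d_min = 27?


Correction capability = floor((d-1)/2) = floor((27-1)/2) = 13

13 errors


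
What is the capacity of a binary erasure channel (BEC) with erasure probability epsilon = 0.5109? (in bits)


C = 1 - epsilon = 1 - 0.5109 = 0.4891

0.4891 bits


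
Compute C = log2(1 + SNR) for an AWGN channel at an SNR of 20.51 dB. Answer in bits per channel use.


SNR_linear = 10^(20.51/10) = 112.4605; C = log2(1 + SNR_linear) = log2(1 + 112.4605) = 6.826

6.826 bits/channel use


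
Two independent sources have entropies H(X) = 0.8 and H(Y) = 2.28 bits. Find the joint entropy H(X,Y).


For independent variables, H(X,Y) = H(X) + H(Y) = 0.8 + 2.28 = 3.08

3.08 bits


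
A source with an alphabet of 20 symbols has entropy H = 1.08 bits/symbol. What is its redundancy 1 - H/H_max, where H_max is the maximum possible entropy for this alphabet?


H_max = log2(K) = log2(20) = 4.3219 bits/symbol. Redundancy = 1 - H/H_max = 1 - 1.08/4.3219 = 1 - 0.2499 = 0.7501

0.7501


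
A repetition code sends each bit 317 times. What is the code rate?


Rate = k/n = 1/317

1/317


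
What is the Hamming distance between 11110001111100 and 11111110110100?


Count differing positions: . . . . ^ ^ ^ ^ . . ^ . . . = 5 differences

5


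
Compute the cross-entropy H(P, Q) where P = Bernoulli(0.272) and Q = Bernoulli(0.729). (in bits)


H(P,Q) = -p*log2(q) - (1-p)*log2(1-q). -0.272*log2(0.729) = 0.124035; -0.728*log2(0.271) = 1.371286. H(P,Q) = 0.124035 + 1.371286 = 1.4953

1.4953 bits


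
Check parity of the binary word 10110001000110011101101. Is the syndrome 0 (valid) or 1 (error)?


Syndrome = XOR of all bits = 1 XOR 0 XOR 1 XOR 1 XOR 0 XOR 0 XOR 0 XOR 1 XOR 0 XOR 0 XOR 0 XOR 1 XOR 1 XOR 0 XOR 0 XOR 1 XOR 1 XOR 1 XOR 0 XOR 1 XOR 1 XOR 0 XOR 1 = 0

0


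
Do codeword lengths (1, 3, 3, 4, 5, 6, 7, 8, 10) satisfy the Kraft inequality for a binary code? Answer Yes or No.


Kraft sum = sum(2^(-l_i)) = 0.8721, need <= 1. Result: satisfied (a binary prefix-free code with these lengths exists)

Yes


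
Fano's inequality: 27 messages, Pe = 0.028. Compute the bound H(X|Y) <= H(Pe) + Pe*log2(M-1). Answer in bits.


H(Pe) = -Pe*log2(Pe) - (1-Pe)*log2(1-Pe) = -0.028*log2(0.028) - 0.972*log2(0.972) = 0.144436 + 0.039825 = 0.1843. Pe*log2(M-1) = 0.028*log2(26) = 0.131612. Bound = H(Pe) + Pe*log2(M-1) = 0.144436 + 0.039825 + 0.131612 = 0.3159

0.3159 bits


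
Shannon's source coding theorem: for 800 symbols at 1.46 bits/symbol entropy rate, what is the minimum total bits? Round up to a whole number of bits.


Minimum bits >= n * H = 800 * 1.46 = 1168.0, rounded up to a whole number of bits = 1168

1168 bits


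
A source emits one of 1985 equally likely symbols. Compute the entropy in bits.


H = log2(n) = log2(1985) = 10.9549

10.9549 bits


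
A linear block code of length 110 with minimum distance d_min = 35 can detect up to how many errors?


Detection capability = d_min - 1 = 35 - 1 = 34

34 errors


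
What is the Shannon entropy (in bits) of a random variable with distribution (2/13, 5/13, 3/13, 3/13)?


H = -sum(p_i * log2(p_i)). Terms: -(2/13)*log2(2/13) = 0.415452; -(5/13)*log2(5/13) = 0.530197; -(3/13)*log2(3/13) = 0.488187; -(3/13)*log2(3/13) = 0.488187. H = 0.415452 + 0.530197 + 0.488187 + 0.488187 = 1.922

1.922 bits


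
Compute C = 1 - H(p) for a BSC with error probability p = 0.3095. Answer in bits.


H(p) = -p*log2(p) - (1-p)*log2(1-p) = -0.3095*log2(0.3095) - 0.6905*log2(0.6905) = 0.523670 + 0.368925 = 0.8926. C = 1 - H(p) = 1 - 0.8926 = 0.1074

0.1074 bits


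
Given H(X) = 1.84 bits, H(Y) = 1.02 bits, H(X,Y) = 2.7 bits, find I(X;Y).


I(X;Y) = H(X) + H(Y) - H(X,Y) = 1.84 + 1.02 - 2.7 = 0.16

0.16 bits


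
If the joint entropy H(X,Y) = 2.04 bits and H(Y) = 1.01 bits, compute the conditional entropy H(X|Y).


H(X|Y) = H(X,Y) - H(Y) = 2.04 - 1.01 = 1.03

1.03 bits


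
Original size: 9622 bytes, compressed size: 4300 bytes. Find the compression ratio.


Ratio = original / compressed = 9622 / 4300 = 2.2377

2.2377


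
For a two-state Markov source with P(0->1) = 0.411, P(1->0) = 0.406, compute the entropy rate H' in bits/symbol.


Stationary distribution: pi_0 = p10/(p01+p10) = 0.4969, pi_1 = 0.5031. Entropy rate H' = pi_0*H(p01) + pi_1*H(p10) = 0.4969*0.977 + 0.5031*0.9744 = 0.9757

0.9757 bits/symbol


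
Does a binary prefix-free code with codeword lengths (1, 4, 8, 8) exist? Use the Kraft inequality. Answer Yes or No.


Kraft sum = sum(2^(-l_i)) = 0.5703, need <= 1. Result: satisfied (a binary prefix-free code with these lengths exists)

Yes


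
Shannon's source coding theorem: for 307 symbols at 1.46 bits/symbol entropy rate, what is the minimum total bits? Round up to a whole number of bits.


Minimum bits >= n * H = 307 * 1.46 = 448.22, rounded up to a whole number of bits = 449

449 bits


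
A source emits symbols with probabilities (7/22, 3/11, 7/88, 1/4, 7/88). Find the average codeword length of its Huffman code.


Huffman construction (repeatedly merge the two least-probable nodes; each merge adds 1 bit to every symbol beneath it): 7/88 + 7/88 = 7/44; 7/44 + 1/4 = 9/22; 3/11 + 7/22 = 13/22; 9/22 + 13/22 = 1. Resulting codeword lengths (in the order the probabilities were given): (2, 2, 3, 2, 3). L_avg = sum(p_i * l_i) = 7/22*2 + 3/11*2 + 7/88*3 + 1/4*2 + 7/88*3 = 95/44 = 2.1591

2.1591 bits


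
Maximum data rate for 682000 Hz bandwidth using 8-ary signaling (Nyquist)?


Rate = 2 * B * log2(M) = 2 * 682000 * 3.0 = 4092000.0

4092000.0 bps


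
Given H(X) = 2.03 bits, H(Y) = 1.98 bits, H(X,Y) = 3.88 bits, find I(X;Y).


I(X;Y) = H(X) + H(Y) - H(X,Y) = 2.03 + 1.98 - 3.88 = 0.13

0.13 bits


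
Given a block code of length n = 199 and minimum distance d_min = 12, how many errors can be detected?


Detection capability = d_min - 1 = 12 - 1 = 11

11 errors


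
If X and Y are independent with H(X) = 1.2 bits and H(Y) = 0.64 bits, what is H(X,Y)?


For independent variables, H(X,Y) = H(X) + H(Y) = 1.2 + 0.64 = 1.84

1.84 bits


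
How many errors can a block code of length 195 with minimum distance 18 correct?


Correction capability = floor((d-1)/2) = floor((18-1)/2) = 8

8 errors


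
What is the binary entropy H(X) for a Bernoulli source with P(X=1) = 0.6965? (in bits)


H = -p*log2(p) - (1-p)*log2(1-p). -0.6965*log2(0.6965) = 0.363437; -0.3035*log2(0.3035) = 0.522090. H = 0.363437 + 0.522090 = 0.8855

0.8855 bits


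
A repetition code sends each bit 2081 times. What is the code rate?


Rate = k/n = 1/2081

1/2081


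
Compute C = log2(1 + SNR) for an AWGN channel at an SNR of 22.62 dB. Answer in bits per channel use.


SNR_linear = 10^(22.62/10) = 182.81; C = log2(1 + SNR_linear) = log2(1 + 182.81) = 7.5221

7.5221 bits/channel use


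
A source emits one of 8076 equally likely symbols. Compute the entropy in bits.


H = log2(n) = log2(8076) = 12.9794

12.9794 bits


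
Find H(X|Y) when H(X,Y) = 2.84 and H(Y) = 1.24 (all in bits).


H(X|Y) = H(X,Y) - H(Y) = 2.84 - 1.24 = 1.6

1.6 bits


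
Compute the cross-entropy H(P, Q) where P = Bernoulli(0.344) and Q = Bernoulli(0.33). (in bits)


H(P,Q) = -p*log2(q) - (1-p)*log2(1-q). -0.344*log2(0.33) = 0.550215; -0.656*log2(0.67) = 0.379015. H(P,Q) = 0.550215 + 0.379015 = 0.9292

0.9292 bits


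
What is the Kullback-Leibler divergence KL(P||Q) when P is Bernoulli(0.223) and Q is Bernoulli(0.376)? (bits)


KL = p*log2(p/q) + (1-p)*log2((1-p)/(1-q)) = 0.223*log2(0.223/0.376) + 0.777*log2(0.777/0.624) = 0.0777

0.0777 bits


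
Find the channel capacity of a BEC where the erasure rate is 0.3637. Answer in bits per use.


C = 1 - epsilon = 1 - 0.3637 = 0.6363

0.6363 bits


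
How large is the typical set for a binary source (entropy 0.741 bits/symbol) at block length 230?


log2|A_typical| = nH = 230 * 0.741 = 170.43, so |A_typical| ~ 2^170.43 = 2.016e+51

2.016e+51


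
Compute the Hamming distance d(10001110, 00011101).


Count differing positions: ^ . . ^ . . ^ ^ = 4 differences

4


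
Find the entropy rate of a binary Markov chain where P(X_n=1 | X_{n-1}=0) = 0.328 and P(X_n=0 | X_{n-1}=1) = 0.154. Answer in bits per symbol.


Stationary distribution: pi_0 = p10/(p01+p10) = 0.3195, pi_1 = 0.6805. Entropy rate H' = pi_0*H(p01) + pi_1*H(p10) = 0.3195*0.9129 + 0.6805*0.6198 = 0.7134

0.7134 bits/symbol


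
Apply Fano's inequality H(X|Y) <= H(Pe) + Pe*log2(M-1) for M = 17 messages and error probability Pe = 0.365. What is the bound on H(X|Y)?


H(Pe) = -Pe*log2(Pe) - (1-Pe)*log2(1-Pe) = -0.365*log2(0.365) - 0.635*log2(0.635) = 0.530722 + 0.416034 = 0.9468. Pe*log2(M-1) = 0.365*log2(16) = 1.460000. Bound = H(Pe) + Pe*log2(M-1) = 0.530722 + 0.416034 + 1.460000 = 2.4068

2.4068 bits


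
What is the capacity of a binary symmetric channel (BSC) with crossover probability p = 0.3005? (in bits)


H(p) = -p*log2(p) - (1-p)*log2(1-p) = -0.3005*log2(0.3005) - 0.6995*log2(0.6995) = 0.521236 + 0.360665 = 0.8819. C = 1 - H(p) = 1 - 0.8819 = 0.1181

0.1181 bits


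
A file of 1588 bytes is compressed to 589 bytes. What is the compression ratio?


Ratio = original / compressed = 1588 / 589 = 2.6961

2.6961


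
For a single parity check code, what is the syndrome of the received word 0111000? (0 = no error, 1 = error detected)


Syndrome = XOR of all bits = 0 XOR 1 XOR 1 XOR 1 XOR 0 XOR 0 XOR 0 = 1

1


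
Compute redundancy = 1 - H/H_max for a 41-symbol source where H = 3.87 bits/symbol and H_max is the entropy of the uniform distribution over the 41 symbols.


H_max = log2(K) = log2(41) = 5.3576 bits/symbol. Redundancy = 1 - H/H_max = 1 - 3.87/5.3576 = 1 - 0.7223 = 0.2777

0.2777


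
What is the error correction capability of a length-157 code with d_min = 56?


Correction capability = floor((d-1)/2) = floor((56-1)/2) = 27

27 errors


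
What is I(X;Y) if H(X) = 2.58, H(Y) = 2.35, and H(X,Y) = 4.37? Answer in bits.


I(X;Y) = H(X) + H(Y) - H(X,Y) = 2.58 + 2.35 - 4.37 = 0.56

0.56 bits


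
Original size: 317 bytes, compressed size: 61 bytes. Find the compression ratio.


Ratio = original / compressed = 317 / 61 = 5.1967

5.1967


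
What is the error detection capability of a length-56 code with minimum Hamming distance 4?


Detection capability = d_min - 1 = 4 - 1 = 3

3 errors


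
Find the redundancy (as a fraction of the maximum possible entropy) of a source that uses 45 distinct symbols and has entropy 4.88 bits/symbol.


H_max = log2(K) = log2(45) = 5.4919 bits/symbol. Redundancy = 1 - H/H_max = 1 - 4.88/5.4919 = 1 - 0.8886 = 0.1114

0.1114


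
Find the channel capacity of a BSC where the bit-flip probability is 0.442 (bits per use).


H(p) = -p*log2(p) - (1-p)*log2(1-p) = -0.442*log2(0.442) - 0.558*log2(0.558) = 0.520624 + 0.469648 = 0.9903. C = 1 - H(p) = 1 - 0.9903 = 0.0097

0.0097 bits


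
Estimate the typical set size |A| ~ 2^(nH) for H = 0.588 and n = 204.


log2|A_typical| = nH = 204 * 0.588 = 119.952, so |A_typical| ~ 2^119.952 = 1.286e+36

1.286e+36


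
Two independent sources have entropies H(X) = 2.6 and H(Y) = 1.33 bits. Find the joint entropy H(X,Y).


For independent variables, H(X,Y) = H(X) + H(Y) = 2.6 + 1.33 = 3.93

3.93 bits


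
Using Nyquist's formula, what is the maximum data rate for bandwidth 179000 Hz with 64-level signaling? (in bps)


Rate = 2 * B * log2(M) = 2 * 179000 * 6.0 = 2148000.0

2148000.0 bps


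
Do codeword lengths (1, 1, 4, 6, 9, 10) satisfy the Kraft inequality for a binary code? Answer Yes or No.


Kraft sum = sum(2^(-l_i)) = 1.0811, need <= 1. Result: violated (a binary prefix-free code with these lengths cannot exist)

No


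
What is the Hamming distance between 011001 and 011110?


Count differing positions: . . . ^ ^ ^ = 3 differences

3


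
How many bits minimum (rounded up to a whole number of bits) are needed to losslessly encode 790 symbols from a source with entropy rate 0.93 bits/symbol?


Minimum bits >= n * H = 790 * 0.93 = 734.7, rounded up to a whole number of bits = 735

735 bits


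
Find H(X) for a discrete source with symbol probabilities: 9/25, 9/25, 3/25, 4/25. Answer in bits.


H = -sum(p_i * log2(p_i)). Terms: -(9/25)*log2(9/25) = 0.530615; -(9/25)*log2(9/25) = 0.530615; -(3/25)*log2(3/25) = 0.367067; -(4/25)*log2(4/25) = 0.423017. H = 0.530615 + 0.530615 + 0.367067 + 0.423017 = 1.8513

1.8513 bits


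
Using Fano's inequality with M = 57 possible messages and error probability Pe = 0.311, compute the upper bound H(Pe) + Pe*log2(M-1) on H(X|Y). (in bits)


H(Pe) = -Pe*log2(Pe) - (1-Pe)*log2(1-Pe) = -0.311*log2(0.311) - 0.689*log2(0.689) = 0.524039 + 0.370285 = 0.8943. Pe*log2(M-1) = 0.311*log2(56) = 1.806087. Bound = H(Pe) + Pe*log2(M-1) = 0.524039 + 0.370285 + 1.806087 = 2.7004

2.7004 bits


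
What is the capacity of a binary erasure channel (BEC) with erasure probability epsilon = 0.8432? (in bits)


C = 1 - epsilon = 1 - 0.8432 = 0.1568

0.1568 bits


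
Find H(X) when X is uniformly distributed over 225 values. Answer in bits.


H = log2(n) = log2(225) = 7.8138

7.8138 bits


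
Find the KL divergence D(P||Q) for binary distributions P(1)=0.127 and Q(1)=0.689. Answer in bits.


KL = p*log2(p/q) + (1-p)*log2((1-p)/(1-q)) = 0.127*log2(0.127/0.689) + 0.873*log2(0.873/0.311) = 0.9901

0.9901 bits


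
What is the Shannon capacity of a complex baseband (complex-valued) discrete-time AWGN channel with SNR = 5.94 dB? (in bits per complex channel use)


SNR_linear = 10^(5.94/10) = 3.9264; C = log2(1 + SNR_linear) = log2(1 + 3.9264) = 2.3005

2.3005 bits/channel use


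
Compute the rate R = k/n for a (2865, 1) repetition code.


Rate = k/n = 1/2865

1/2865


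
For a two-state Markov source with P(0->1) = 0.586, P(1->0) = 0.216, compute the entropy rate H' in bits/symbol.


Stationary distribution: pi_0 = p10/(p01+p10) = 0.2693, pi_1 = 0.7307. Entropy rate H' = pi_0*H(p01) + pi_1*H(p10) = 0.2693*0.9786 + 0.7307*0.7528 = 0.8136

0.8136 bits/symbol


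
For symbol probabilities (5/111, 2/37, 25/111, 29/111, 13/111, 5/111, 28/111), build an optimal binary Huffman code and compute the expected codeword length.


Huffman construction (repeatedly merge the two least-probable nodes; each merge adds 1 bit to every symbol beneath it): 5/111 + 5/111 = 10/111; 2/37 + 10/111 = 16/111; 13/111 + 16/111 = 29/111; 25/111 + 28/111 = 53/111; 29/111 + 29/111 = 58/111; 53/111 + 58/111 = 1. Resulting codeword lengths (in the order the probabilities were given): (5, 4, 2, 2, 3, 5, 2). L_avg = sum(p_i * l_i) = 5/111*5 + 2/37*4 + 25/111*2 + 29/111*2 + 13/111*3 + 5/111*5 + 28/111*2 = 277/111 = 2.4955

2.4955 bits


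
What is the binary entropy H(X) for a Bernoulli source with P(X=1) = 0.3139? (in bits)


H = -p*log2(p) - (1-p)*log2(1-p). -0.3139*log2(0.3139) = 0.524722; -0.6861*log2(0.6861) = 0.372902. H = 0.524722 + 0.372902 = 0.8976

0.8976 bits


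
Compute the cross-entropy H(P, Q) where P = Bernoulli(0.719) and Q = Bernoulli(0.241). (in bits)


H(P,Q) = -p*log2(q) - (1-p)*log2(1-q). -0.719*log2(0.241) = 1.476031; -0.281*log2(0.759) = 0.111790. H(P,Q) = 1.476031 + 0.111790 = 1.5878

1.5878 bits
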